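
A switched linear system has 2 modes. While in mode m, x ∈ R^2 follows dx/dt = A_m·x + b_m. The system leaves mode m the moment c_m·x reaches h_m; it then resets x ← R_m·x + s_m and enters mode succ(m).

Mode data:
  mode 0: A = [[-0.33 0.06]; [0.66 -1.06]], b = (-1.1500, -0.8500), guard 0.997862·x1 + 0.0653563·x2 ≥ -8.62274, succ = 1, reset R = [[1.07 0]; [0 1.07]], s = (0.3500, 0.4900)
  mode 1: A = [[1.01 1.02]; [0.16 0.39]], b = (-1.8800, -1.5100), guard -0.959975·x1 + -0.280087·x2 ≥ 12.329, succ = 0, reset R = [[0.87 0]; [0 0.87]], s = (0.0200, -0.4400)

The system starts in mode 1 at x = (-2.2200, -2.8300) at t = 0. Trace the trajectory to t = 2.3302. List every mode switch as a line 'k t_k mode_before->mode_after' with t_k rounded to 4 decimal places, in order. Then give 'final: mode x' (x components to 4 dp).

1 0.7343 1->0
2 1.7238 0->1
3 1.8577 1->0
final: 0 -8.7610 -6.3304

Mode 1: guard c·x = 12.3290 hit at Δt = 0.7343 (t = 0.7343), x⁻ = (-11.1410, -5.8335) → reset → x⁺ = (-9.6727, -5.5152), jump to mode 0
Mode 0: guard c·x = -8.6227 hit at Δt = 0.9895 (t = 1.7238), x⁻ = (-8.2475, -6.0119) → reset → x⁺ = (-8.4748, -5.9427), jump to mode 1
Mode 1: guard c·x = 12.3290 hit at Δt = 0.1340 (t = 1.8577), x⁻ = (-10.8937, -6.6812) → reset → x⁺ = (-9.4575, -6.2527), jump to mode 0
Mode 0: flow for 0.4725 to horizon, guard not reached → x = (-8.7610, -6.3304)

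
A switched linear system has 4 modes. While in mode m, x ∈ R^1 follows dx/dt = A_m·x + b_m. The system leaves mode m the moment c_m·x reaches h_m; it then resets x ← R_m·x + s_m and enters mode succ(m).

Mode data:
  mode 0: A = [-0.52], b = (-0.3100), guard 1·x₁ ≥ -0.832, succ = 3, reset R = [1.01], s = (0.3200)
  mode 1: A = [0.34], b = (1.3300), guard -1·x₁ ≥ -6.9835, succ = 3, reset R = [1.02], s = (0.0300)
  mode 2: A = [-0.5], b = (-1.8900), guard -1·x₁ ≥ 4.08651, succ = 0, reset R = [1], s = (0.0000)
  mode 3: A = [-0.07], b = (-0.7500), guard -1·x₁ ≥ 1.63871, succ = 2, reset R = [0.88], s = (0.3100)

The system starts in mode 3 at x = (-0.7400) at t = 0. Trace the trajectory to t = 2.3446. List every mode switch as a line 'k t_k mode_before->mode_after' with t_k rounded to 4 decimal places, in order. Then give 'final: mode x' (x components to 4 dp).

Mode 3: guard c·x = 1.6387 hit at Δt = 1.3489 (t = 1.3489), x⁻ = (-1.6387) → reset → x⁺ = (-1.1321), jump to mode 2
Mode 2: flow for 0.9957 to horizon, guard not reached → x = (-2.1705)

1 1.3489 3->2
final: 2 -2.1705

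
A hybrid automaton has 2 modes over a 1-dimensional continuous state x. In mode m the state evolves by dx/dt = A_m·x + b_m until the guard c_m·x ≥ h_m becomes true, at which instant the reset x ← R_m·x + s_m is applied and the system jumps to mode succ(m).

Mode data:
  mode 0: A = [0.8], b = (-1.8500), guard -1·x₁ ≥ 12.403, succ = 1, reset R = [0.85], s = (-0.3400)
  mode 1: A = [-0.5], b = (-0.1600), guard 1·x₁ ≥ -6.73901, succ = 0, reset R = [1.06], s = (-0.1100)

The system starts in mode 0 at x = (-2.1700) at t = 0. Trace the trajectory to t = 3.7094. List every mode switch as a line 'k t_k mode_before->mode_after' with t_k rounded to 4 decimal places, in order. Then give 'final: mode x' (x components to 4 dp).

1 1.4859 0->1
2 2.4820 1->0
3 3.0204 0->1
final: 1 -7.8043

Mode 0: guard c·x = 12.4030 hit at Δt = 1.4859 (t = 1.4859), x⁻ = (-12.4030) → reset → x⁺ = (-10.8826), jump to mode 1
Mode 1: guard c·x = -6.7390 hit at Δt = 0.9961 (t = 2.4820), x⁻ = (-6.7390) → reset → x⁺ = (-7.2534), jump to mode 0
Mode 0: guard c·x = 12.4030 hit at Δt = 0.5384 (t = 3.0204), x⁻ = (-12.4030) → reset → x⁺ = (-10.8826), jump to mode 1
Mode 1: flow for 0.6890 to horizon, guard not reached → x = (-7.8043)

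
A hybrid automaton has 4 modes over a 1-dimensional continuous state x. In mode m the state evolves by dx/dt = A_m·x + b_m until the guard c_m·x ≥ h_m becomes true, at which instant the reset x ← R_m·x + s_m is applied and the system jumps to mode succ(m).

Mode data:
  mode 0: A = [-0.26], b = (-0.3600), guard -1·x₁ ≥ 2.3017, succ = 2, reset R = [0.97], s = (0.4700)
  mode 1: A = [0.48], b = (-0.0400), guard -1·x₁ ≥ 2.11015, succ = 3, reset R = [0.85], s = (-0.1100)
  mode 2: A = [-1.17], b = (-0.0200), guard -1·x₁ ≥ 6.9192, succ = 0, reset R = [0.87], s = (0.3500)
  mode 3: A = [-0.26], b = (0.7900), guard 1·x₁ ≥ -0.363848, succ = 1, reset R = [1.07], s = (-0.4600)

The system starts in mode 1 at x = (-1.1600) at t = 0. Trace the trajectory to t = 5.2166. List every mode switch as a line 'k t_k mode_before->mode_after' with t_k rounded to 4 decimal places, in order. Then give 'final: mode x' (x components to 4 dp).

1 1.1827 1->3
2 2.6186 3->1
3 4.4003 1->3
final: 3 -0.9586

Mode 1: guard c·x = 2.1101 hit at Δt = 1.1827 (t = 1.1827), x⁻ = (-2.1101) → reset → x⁺ = (-1.9036), jump to mode 3
Mode 3: guard c·x = -0.3638 hit at Δt = 1.4359 (t = 2.6186), x⁻ = (-0.3638) → reset → x⁺ = (-0.8493), jump to mode 1
Mode 1: guard c·x = 2.1101 hit at Δt = 1.7817 (t = 4.4003), x⁻ = (-2.1101) → reset → x⁺ = (-1.9036), jump to mode 3
Mode 3: flow for 0.8163 to horizon, guard not reached → x = (-0.9586)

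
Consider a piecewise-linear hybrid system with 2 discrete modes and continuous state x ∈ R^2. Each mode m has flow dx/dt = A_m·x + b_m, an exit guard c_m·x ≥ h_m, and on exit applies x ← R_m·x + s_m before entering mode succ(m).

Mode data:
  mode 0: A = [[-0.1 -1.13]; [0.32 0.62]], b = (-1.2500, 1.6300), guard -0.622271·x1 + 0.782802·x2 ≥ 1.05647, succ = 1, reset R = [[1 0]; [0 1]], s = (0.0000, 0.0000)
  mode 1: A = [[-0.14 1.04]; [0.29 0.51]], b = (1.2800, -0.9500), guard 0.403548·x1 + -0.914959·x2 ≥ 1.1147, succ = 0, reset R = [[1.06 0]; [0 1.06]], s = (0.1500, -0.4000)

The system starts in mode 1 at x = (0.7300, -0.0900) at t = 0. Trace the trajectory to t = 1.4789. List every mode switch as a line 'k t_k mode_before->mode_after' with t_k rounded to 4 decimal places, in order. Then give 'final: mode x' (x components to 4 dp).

1 0.6877 1->0
final: 0 0.7990 0.2654

Mode 1: guard c·x = 1.1147 hit at Δt = 0.6877 (t = 0.6877), x⁻ = (1.2460, -0.6687) → reset → x⁺ = (1.4708, -1.1089), jump to mode 0
Mode 0: flow for 0.7912 to horizon, guard not reached → x = (0.7990, 0.2654)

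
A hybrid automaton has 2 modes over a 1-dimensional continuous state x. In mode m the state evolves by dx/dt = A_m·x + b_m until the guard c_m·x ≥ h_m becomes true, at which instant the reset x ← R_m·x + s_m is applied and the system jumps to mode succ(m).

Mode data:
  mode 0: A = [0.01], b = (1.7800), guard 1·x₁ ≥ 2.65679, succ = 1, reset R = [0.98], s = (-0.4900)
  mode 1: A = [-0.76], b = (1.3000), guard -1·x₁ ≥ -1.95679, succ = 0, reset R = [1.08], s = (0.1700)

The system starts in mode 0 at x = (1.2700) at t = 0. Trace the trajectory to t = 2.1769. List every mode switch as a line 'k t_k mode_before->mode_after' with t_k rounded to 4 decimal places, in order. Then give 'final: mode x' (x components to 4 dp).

1 0.7706 0->1
2 1.4191 1->0
3 1.6260 0->1
final: 1 1.9758

Mode 0: guard c·x = 2.6568 hit at Δt = 0.7706 (t = 0.7706), x⁻ = (2.6568) → reset → x⁺ = (2.1137), jump to mode 1
Mode 1: guard c·x = -1.9568 hit at Δt = 0.6485 (t = 1.4191), x⁻ = (1.9568) → reset → x⁺ = (2.2833), jump to mode 0
Mode 0: guard c·x = 2.6568 hit at Δt = 0.2069 (t = 1.6260), x⁻ = (2.6568) → reset → x⁺ = (2.1137), jump to mode 1
Mode 1: flow for 0.5509 to horizon, guard not reached → x = (1.9758)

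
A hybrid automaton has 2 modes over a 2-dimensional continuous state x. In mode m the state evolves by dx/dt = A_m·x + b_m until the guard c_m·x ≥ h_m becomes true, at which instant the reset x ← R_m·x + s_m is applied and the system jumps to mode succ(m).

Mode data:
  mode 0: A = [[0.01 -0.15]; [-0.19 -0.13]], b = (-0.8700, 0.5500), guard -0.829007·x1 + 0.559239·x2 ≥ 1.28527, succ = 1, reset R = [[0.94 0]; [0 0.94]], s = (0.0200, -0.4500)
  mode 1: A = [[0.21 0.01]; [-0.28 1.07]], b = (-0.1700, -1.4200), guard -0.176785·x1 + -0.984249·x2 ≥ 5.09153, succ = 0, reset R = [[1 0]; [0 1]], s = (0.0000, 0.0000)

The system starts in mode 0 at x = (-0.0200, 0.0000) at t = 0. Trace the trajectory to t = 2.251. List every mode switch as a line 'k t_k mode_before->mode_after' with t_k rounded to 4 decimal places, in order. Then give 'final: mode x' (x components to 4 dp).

Mode 0: guard c·x = 1.2853 hit at Δt = 1.1450 (t = 1.1450), x⁻ = (-1.0803, 0.6968) → reset → x⁺ = (-0.9955, 0.2050), jump to mode 1
Mode 1: flow for 1.1060 to horizon, guard not reached → x = (-1.4739, -1.6389)

1 1.1450 0->1
final: 1 -1.4739 -1.6389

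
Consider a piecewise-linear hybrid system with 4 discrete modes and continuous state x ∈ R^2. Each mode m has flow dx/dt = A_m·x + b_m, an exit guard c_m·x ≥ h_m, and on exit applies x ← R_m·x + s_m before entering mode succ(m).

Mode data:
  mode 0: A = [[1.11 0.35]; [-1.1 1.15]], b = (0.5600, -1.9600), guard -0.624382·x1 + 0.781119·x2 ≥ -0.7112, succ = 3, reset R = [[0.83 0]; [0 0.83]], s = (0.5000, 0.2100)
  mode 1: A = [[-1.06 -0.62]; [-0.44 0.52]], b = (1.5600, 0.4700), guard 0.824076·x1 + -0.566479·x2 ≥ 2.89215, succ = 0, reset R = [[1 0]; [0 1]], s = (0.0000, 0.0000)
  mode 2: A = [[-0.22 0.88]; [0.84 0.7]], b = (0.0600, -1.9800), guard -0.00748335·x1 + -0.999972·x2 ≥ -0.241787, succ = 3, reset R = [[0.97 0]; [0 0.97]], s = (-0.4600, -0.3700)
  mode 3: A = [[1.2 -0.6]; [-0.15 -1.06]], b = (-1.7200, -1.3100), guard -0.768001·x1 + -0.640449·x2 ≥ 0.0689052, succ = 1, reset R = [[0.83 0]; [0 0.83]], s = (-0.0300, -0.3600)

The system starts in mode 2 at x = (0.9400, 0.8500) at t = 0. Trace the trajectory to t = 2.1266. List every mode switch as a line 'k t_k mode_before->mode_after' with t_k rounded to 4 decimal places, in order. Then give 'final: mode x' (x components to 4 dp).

1 0.9661 2->3
2 1.3917 3->1
final: 1 1.2310 -1.1064

Mode 2: guard c·x = -0.2418 hit at Δt = 0.9661 (t = 0.9661), x⁻ = (1.2298, 0.2326) → reset → x⁺ = (0.7329, -0.1444), jump to mode 3
Mode 3: guard c·x = 0.0689 hit at Δt = 0.4256 (t = 1.3917), x⁻ = (0.3848, -0.5690) → reset → x⁺ = (0.2894, -0.8323), jump to mode 1
Mode 1: flow for 0.7349 to horizon, guard not reached → x = (1.2310, -1.1064)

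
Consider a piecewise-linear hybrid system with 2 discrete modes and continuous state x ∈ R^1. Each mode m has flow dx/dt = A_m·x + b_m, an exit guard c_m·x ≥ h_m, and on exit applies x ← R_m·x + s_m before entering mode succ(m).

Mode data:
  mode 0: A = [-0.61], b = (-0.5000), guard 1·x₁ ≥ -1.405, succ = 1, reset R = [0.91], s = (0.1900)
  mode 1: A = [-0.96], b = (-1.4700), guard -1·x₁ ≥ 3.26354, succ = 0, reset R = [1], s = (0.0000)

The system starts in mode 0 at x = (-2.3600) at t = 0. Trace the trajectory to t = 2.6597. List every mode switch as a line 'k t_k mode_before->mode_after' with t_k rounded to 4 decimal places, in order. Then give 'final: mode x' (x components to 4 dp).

Mode 0: guard c·x = -1.4050 hit at Δt = 1.5862 (t = 1.5862), x⁻ = (-1.4050) → reset → x⁺ = (-1.0886), jump to mode 1
Mode 1: flow for 1.0735 to horizon, guard not reached → x = (-1.3733)

1 1.5862 0->1
final: 1 -1.3733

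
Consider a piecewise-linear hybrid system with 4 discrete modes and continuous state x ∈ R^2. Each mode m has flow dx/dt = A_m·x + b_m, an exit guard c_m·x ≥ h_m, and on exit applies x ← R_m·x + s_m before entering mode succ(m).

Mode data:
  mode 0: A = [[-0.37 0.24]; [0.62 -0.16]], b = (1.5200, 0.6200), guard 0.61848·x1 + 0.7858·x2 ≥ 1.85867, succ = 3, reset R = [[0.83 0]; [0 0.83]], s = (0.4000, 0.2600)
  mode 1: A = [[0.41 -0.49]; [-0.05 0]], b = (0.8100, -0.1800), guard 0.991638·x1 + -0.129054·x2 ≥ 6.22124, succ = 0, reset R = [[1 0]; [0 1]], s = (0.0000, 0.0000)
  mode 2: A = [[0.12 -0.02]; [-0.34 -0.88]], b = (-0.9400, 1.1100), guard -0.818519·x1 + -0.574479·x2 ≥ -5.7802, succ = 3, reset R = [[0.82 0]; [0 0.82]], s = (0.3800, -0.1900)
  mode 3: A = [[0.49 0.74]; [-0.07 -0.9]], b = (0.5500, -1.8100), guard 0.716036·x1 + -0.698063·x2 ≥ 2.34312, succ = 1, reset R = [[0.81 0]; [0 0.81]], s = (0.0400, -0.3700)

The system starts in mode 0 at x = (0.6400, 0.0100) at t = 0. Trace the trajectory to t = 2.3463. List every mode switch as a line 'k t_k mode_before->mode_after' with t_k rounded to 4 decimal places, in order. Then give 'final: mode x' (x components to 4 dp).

Mode 0: guard c·x = 1.8587 hit at Δt = 0.8374 (t = 0.8374), x⁻ = (1.6558, 1.0621) → reset → x⁺ = (1.7743, 1.1415), jump to mode 3
Mode 3: guard c·x = 2.3431 hit at Δt = 0.6124 (t = 1.4498), x⁻ = (3.0036, -0.2756) → reset → x⁺ = (2.4729, -0.5933), jump to mode 1
Mode 1: flow for 0.8965 to horizon, guard not reached → x = (4.8395, -0.9148)

1 0.8374 0->3
2 1.4498 3->1
final: 1 4.8395 -0.9148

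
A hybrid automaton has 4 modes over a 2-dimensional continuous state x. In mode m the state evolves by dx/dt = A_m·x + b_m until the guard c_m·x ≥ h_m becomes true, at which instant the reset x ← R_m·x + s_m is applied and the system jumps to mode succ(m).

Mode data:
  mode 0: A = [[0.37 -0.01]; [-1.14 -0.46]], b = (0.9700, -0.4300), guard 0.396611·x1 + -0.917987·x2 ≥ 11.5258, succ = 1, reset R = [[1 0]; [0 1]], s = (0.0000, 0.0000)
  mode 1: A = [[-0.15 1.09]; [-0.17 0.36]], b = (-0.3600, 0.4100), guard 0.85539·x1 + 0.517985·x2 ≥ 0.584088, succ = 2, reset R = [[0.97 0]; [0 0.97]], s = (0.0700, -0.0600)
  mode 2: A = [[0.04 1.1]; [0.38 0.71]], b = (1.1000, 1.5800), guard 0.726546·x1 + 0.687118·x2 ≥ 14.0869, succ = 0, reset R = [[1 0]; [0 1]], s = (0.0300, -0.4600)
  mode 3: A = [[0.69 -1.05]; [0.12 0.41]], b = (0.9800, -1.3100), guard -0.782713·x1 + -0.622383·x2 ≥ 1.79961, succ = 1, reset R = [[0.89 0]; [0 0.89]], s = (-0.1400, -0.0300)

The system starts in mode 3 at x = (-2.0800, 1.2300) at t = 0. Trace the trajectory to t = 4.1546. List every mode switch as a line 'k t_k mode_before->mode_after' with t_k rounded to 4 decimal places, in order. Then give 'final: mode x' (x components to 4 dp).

1 0.4426 3->1
2 1.8125 1->2
3 3.1337 2->0
final: 0 14.3560 -4.6700

Mode 3: guard c·x = 1.7996 hit at Δt = 0.4426 (t = 0.4426), x⁻ = (-2.8526, 0.6960) → reset → x⁺ = (-2.6788, 0.5894), jump to mode 1
Mode 1: guard c·x = 0.5841 hit at Δt = 1.3699 (t = 1.8125), x⁻ = (-0.6957, 2.2765) → reset → x⁺ = (-0.6049, 2.1482), jump to mode 2
Mode 2: guard c·x = 14.0869 hit at Δt = 1.3212 (t = 3.1337), x⁻ = (9.0133, 10.9710) → reset → x⁺ = (9.0433, 10.5110), jump to mode 0
Mode 0: flow for 1.0209 to horizon, guard not reached → x = (14.3560, -4.6700)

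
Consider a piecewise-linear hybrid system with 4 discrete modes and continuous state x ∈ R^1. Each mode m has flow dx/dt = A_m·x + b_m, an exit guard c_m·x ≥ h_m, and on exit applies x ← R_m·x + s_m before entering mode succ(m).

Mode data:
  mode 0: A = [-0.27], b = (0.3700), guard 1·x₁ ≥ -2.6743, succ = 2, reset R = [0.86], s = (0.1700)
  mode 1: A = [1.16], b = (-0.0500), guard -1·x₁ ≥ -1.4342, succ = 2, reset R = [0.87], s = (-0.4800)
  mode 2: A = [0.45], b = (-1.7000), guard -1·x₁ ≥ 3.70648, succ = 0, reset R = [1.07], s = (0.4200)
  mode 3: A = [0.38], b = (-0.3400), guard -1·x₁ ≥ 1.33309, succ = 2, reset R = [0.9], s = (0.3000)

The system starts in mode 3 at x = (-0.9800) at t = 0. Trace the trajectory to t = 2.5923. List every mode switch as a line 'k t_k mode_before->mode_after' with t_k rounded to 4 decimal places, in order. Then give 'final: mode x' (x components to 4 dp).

1 0.4541 3->2
2 1.4986 2->0
3 2.2214 0->2
final: 2 -3.2030

Mode 3: guard c·x = 1.3331 hit at Δt = 0.4541 (t = 0.4541), x⁻ = (-1.3331) → reset → x⁺ = (-0.8998), jump to mode 2
Mode 2: guard c·x = 3.7065 hit at Δt = 1.0445 (t = 1.4986), x⁻ = (-3.7065) → reset → x⁺ = (-3.5459), jump to mode 0
Mode 0: guard c·x = -2.6743 hit at Δt = 0.7228 (t = 2.2214), x⁻ = (-2.6743) → reset → x⁺ = (-2.1299), jump to mode 2
Mode 2: flow for 0.3709 to horizon, guard not reached → x = (-3.2030)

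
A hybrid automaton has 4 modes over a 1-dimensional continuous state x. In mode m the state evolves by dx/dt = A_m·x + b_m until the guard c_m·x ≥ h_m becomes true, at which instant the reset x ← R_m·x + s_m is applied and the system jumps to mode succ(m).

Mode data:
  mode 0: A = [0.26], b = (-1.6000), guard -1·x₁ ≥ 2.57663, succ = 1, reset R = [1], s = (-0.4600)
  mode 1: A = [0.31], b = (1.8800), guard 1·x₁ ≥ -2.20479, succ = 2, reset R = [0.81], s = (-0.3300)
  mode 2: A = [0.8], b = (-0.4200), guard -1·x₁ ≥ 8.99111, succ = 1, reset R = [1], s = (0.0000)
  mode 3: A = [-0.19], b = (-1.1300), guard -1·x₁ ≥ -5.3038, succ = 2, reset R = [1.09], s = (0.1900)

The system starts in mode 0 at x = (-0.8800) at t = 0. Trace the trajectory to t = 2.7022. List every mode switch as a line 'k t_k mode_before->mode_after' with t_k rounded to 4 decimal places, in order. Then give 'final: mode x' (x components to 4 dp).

1 0.8311 0->1
2 1.6141 1->2
final: 2 -5.7815

Mode 0: guard c·x = 2.5766 hit at Δt = 0.8311 (t = 0.8311), x⁻ = (-2.5766) → reset → x⁺ = (-3.0366), jump to mode 1
Mode 1: guard c·x = -2.2048 hit at Δt = 0.7830 (t = 1.6141), x⁻ = (-2.2048) → reset → x⁺ = (-2.1159), jump to mode 2
Mode 2: flow for 1.0881 to horizon, guard not reached → x = (-5.7815)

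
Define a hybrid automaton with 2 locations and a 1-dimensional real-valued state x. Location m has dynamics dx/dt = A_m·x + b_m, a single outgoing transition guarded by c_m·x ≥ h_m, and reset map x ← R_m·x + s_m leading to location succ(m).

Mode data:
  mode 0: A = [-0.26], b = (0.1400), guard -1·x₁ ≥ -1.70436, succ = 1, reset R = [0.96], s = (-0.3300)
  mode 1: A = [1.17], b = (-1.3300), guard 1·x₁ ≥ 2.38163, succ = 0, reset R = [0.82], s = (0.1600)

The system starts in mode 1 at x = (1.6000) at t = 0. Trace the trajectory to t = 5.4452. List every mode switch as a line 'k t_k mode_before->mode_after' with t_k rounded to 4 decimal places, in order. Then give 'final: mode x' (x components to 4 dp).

1 0.8449 1->0
2 2.0004 0->1
3 3.7050 1->0
4 4.8605 0->1
final: 1 1.4726

Mode 1: guard c·x = 2.3816 hit at Δt = 0.8449 (t = 0.8449), x⁻ = (2.3816) → reset → x⁺ = (2.1129), jump to mode 0
Mode 0: guard c·x = -1.7044 hit at Δt = 1.1555 (t = 2.0004), x⁻ = (1.7044) → reset → x⁺ = (1.3062), jump to mode 1
Mode 1: guard c·x = 2.3816 hit at Δt = 1.7046 (t = 3.7050), x⁻ = (2.3816) → reset → x⁺ = (2.1129), jump to mode 0
Mode 0: guard c·x = -1.7044 hit at Δt = 1.1555 (t = 4.8605), x⁻ = (1.7044) → reset → x⁺ = (1.3062), jump to mode 1
Mode 1: flow for 0.5847 to horizon, guard not reached → x = (1.4726)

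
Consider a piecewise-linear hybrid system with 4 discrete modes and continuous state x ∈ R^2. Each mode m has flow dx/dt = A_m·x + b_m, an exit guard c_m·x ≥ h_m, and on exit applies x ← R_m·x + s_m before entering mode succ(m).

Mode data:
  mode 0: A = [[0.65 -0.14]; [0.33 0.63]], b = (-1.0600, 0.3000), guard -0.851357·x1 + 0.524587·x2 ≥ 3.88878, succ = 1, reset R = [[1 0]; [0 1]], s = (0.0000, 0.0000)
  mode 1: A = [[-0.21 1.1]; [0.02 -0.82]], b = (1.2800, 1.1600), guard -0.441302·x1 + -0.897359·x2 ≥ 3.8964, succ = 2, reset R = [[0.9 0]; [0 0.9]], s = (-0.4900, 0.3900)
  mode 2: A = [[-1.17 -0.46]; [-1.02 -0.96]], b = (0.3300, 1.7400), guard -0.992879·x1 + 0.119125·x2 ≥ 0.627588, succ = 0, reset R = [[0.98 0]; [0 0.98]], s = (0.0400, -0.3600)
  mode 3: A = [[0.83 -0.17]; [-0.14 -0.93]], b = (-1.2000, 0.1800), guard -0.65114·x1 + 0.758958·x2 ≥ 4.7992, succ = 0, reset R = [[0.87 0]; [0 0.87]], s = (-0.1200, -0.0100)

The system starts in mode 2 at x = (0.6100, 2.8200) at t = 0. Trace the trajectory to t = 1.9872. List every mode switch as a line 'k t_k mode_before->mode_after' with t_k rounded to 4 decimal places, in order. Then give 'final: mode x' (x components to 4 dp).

1 1.4016 2->0
final: 0 -1.4430 2.5882

Mode 2: guard c·x = 0.6276 hit at Δt = 1.4016 (t = 1.4016), x⁻ = (-0.3709, 2.1769) → reset → x⁺ = (-0.3235, 1.7734), jump to mode 0
Mode 0: flow for 0.5856 to horizon, guard not reached → x = (-1.4430, 2.5882)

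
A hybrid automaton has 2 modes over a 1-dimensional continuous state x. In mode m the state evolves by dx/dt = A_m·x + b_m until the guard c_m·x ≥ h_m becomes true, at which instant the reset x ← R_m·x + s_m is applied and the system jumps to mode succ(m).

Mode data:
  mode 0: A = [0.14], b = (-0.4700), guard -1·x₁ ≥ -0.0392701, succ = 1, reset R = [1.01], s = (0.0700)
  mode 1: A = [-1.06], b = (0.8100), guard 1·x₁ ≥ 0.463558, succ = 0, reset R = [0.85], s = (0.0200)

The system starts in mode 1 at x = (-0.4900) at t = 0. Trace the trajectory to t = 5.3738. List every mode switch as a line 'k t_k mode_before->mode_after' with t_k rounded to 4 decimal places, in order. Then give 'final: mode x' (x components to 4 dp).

Mode 1: guard c·x = 0.4636 hit at Δt = 1.3476 (t = 1.3476), x⁻ = (0.4636) → reset → x⁺ = (0.4140), jump to mode 0
Mode 0: guard c·x = -0.0393 hit at Δt = 0.8561 (t = 2.2037), x⁻ = (0.0393) → reset → x⁺ = (0.1097), jump to mode 1
Mode 1: guard c·x = 0.4636 hit at Δt = 0.7341 (t = 2.9378), x⁻ = (0.4636) → reset → x⁺ = (0.4140), jump to mode 0
Mode 0: guard c·x = -0.0393 hit at Δt = 0.8561 (t = 3.7939), x⁻ = (0.0393) → reset → x⁺ = (0.1097), jump to mode 1
Mode 1: guard c·x = 0.4636 hit at Δt = 0.7341 (t = 4.5279), x⁻ = (0.4636) → reset → x⁺ = (0.4140), jump to mode 0
Mode 0: flow for 0.8459 to horizon, guard not reached → x = (0.0440)

1 1.3476 1->0
2 2.2037 0->1
3 2.9378 1->0
4 3.7939 0->1
5 4.5279 1->0
final: 0 0.0440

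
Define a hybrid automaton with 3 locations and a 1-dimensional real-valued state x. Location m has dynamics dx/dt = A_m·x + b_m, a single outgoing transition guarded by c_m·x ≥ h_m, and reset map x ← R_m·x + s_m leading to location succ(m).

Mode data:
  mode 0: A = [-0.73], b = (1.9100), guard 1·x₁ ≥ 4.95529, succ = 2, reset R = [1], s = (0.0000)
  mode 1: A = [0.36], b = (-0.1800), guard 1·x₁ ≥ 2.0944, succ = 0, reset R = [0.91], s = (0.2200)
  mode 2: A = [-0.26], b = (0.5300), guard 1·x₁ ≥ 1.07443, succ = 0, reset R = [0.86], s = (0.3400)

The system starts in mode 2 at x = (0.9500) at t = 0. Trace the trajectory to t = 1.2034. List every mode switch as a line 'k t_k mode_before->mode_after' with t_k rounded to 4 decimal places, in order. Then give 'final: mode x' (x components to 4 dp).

Mode 2: guard c·x = 1.0744 hit at Δt = 0.4669 (t = 0.4669), x⁻ = (1.0744) → reset → x⁺ = (1.2640), jump to mode 0
Mode 0: flow for 0.7365 to horizon, guard not reached → x = (1.8264)

1 0.4669 2->0
final: 0 1.8264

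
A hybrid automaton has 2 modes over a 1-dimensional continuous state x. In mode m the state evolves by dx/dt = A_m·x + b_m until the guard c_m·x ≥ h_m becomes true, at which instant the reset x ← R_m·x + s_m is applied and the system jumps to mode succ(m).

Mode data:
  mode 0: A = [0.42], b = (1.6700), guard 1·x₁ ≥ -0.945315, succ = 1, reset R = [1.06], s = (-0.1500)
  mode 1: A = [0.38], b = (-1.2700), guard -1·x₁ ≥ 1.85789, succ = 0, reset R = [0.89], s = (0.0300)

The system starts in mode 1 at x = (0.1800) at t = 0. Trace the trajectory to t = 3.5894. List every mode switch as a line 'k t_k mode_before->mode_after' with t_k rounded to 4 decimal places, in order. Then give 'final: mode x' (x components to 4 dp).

Mode 1: guard c·x = 1.8579 hit at Δt = 1.3090 (t = 1.3090), x⁻ = (-1.8579) → reset → x⁺ = (-1.6235), jump to mode 0
Mode 0: guard c·x = -0.9453 hit at Δt = 0.6031 (t = 1.9121), x⁻ = (-0.9453) → reset → x⁺ = (-1.1520), jump to mode 1
Mode 1: guard c·x = 1.8579 hit at Δt = 0.3839 (t = 2.2960), x⁻ = (-1.8579) → reset → x⁺ = (-1.6235), jump to mode 0
Mode 0: guard c·x = -0.9453 hit at Δt = 0.6031 (t = 2.8991), x⁻ = (-0.9453) → reset → x⁺ = (-1.1520), jump to mode 1
Mode 1: guard c·x = 1.8579 hit at Δt = 0.3839 (t = 3.2830), x⁻ = (-1.8579) → reset → x⁺ = (-1.6235), jump to mode 0
Mode 0: flow for 0.3064 to horizon, guard not reached → x = (-1.3004)

1 1.3090 1->0
2 1.9121 0->1
3 2.2960 1->0
4 2.8991 0->1
5 3.2830 1->0
final: 0 -1.3004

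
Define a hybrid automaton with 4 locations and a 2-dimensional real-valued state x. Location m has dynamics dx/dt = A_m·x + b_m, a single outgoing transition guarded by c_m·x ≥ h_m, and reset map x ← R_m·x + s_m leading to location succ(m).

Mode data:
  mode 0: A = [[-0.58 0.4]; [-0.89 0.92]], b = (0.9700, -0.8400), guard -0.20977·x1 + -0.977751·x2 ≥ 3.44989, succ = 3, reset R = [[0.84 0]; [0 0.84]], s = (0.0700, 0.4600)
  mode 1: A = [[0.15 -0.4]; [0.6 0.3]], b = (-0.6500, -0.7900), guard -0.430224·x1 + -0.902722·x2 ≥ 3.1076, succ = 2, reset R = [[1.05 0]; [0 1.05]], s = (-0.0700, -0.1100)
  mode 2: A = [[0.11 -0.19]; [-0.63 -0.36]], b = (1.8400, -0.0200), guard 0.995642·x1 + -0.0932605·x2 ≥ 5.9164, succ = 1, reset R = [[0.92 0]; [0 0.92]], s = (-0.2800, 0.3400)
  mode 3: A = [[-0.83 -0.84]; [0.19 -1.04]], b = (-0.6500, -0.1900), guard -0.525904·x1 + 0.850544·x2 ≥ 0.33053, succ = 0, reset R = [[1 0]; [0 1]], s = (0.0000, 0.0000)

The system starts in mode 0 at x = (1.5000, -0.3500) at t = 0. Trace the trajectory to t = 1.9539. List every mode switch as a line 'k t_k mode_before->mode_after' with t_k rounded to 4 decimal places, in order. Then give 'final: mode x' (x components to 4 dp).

Mode 0: guard c·x = 3.4499 hit at Δt = 0.9114 (t = 0.9114), x⁻ = (1.0064, -3.7443) → reset → x⁺ = (0.9154, -2.6852), jump to mode 3
Mode 3: flow for 1.0425 to horizon, guard not reached → x = (0.8205, -0.9117)

1 0.9114 0->3
final: 3 0.8205 -0.9117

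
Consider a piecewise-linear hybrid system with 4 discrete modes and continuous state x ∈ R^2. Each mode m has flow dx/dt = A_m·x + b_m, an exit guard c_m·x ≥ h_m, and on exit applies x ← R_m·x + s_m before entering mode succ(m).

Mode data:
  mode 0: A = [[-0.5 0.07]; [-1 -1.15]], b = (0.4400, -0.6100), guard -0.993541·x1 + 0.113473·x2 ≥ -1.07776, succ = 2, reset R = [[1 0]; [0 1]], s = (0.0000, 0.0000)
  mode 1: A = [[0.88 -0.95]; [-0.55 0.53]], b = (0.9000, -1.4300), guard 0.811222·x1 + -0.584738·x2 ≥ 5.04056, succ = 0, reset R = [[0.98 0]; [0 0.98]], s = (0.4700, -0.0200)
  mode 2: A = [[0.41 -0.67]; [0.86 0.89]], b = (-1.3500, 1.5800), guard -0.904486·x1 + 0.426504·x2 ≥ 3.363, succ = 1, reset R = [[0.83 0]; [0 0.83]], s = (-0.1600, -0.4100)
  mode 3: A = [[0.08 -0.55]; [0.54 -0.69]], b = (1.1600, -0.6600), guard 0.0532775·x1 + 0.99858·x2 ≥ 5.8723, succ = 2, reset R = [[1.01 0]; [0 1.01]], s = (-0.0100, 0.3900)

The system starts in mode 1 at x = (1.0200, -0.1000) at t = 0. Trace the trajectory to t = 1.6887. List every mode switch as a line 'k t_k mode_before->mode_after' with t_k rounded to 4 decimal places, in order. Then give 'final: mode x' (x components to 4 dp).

1 0.7922 1->0
final: 0 3.1090 -3.3680

Mode 1: guard c·x = 5.0406 hit at Δt = 0.7922 (t = 0.7922), x⁻ = (4.2398, -2.7383) → reset → x⁺ = (4.6250, -2.7035), jump to mode 0
Mode 0: flow for 0.8965 to horizon, guard not reached → x = (3.1090, -3.3680)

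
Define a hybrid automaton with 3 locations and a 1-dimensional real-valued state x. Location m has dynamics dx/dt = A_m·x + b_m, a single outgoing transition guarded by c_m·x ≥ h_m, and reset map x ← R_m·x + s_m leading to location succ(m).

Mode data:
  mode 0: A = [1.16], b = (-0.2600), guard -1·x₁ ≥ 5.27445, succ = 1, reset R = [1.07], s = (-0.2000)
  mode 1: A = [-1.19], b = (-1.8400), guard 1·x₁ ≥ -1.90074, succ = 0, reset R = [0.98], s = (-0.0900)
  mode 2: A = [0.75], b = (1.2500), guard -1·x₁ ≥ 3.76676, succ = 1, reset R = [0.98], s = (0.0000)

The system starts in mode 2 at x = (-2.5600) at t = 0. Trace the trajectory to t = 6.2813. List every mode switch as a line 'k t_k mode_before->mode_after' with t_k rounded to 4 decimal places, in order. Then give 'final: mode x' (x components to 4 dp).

Mode 2: guard c·x = 3.7668 hit at Δt = 1.1397 (t = 1.1397), x⁻ = (-3.7668) → reset → x⁺ = (-3.6914), jump to mode 1
Mode 1: guard c·x = -1.9007 hit at Δt = 1.5128 (t = 2.6525), x⁻ = (-1.9007) → reset → x⁺ = (-1.9527), jump to mode 0
Mode 0: guard c·x = 5.2744 hit at Δt = 0.7988 (t = 3.4513), x⁻ = (-5.2745) → reset → x⁺ = (-5.8437), jump to mode 1
Mode 1: guard c·x = -1.9007 hit at Δt = 2.0966 (t = 5.5479), x⁻ = (-1.9007) → reset → x⁺ = (-1.9527), jump to mode 0
Mode 0: flow for 0.7334 to horizon, guard not reached → x = (-4.8725)

1 1.1397 2->1
2 2.6525 1->0
3 3.4513 0->1
4 5.5479 1->0
final: 0 -4.8725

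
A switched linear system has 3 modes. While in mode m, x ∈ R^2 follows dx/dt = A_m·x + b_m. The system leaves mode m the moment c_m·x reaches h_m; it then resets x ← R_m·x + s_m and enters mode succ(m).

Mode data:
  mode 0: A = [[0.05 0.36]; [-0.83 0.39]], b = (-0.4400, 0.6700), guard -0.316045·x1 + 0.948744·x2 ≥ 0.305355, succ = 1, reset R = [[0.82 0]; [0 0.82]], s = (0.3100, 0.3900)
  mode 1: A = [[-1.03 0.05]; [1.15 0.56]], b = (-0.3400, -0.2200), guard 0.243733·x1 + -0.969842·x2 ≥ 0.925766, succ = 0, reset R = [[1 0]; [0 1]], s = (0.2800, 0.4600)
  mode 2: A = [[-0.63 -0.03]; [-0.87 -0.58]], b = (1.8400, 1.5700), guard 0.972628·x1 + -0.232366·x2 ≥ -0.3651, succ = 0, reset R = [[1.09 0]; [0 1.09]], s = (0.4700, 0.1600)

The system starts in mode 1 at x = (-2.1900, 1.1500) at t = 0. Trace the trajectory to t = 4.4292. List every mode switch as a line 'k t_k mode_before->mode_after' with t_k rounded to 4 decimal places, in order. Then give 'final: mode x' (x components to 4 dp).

Mode 1: guard c·x = 0.9258 hit at Δt = 1.2889 (t = 1.2889), x⁻ = (-0.8331, -1.1639) → reset → x⁺ = (-0.5531, -0.7039), jump to mode 0
Mode 0: guard c·x = 0.3054 hit at Δt = 0.6212 (t = 1.9101), x⁻ = (-0.9343, 0.0106) → reset → x⁺ = (-0.4561, 0.3987), jump to mode 1
Mode 1: guard c·x = 0.9258 hit at Δt = 1.8350 (t = 3.7451), x⁻ = (-0.3670, -1.0468) → reset → x⁺ = (-0.0870, -0.5868), jump to mode 0
Mode 0: flow for 0.6841 to horizon, guard not reached → x = (-0.4846, -0.0544)

1 1.2889 1->0
2 1.9101 0->1
3 3.7451 1->0
final: 0 -0.4846 -0.0544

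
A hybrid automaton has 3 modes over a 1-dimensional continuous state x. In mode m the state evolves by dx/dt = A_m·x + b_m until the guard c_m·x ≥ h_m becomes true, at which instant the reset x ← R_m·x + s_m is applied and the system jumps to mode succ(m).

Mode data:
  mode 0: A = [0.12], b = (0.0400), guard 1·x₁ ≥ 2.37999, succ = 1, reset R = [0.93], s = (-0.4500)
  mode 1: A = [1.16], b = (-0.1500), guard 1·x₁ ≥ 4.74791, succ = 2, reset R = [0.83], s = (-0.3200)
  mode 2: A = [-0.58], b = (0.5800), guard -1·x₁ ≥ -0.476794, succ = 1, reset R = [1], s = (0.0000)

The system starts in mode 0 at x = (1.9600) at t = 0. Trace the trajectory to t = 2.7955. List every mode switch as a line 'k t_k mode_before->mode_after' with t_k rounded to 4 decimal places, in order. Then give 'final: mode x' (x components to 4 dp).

1 1.4014 0->1
2 2.2971 1->2
final: 2 2.9628

Mode 0: guard c·x = 2.3800 hit at Δt = 1.4014 (t = 1.4014), x⁻ = (2.3800) → reset → x⁺ = (1.7634), jump to mode 1
Mode 1: guard c·x = 4.7479 hit at Δt = 0.8957 (t = 2.2971), x⁻ = (4.7479) → reset → x⁺ = (3.6208), jump to mode 2
Mode 2: flow for 0.4984 to horizon, guard not reached → x = (2.9628)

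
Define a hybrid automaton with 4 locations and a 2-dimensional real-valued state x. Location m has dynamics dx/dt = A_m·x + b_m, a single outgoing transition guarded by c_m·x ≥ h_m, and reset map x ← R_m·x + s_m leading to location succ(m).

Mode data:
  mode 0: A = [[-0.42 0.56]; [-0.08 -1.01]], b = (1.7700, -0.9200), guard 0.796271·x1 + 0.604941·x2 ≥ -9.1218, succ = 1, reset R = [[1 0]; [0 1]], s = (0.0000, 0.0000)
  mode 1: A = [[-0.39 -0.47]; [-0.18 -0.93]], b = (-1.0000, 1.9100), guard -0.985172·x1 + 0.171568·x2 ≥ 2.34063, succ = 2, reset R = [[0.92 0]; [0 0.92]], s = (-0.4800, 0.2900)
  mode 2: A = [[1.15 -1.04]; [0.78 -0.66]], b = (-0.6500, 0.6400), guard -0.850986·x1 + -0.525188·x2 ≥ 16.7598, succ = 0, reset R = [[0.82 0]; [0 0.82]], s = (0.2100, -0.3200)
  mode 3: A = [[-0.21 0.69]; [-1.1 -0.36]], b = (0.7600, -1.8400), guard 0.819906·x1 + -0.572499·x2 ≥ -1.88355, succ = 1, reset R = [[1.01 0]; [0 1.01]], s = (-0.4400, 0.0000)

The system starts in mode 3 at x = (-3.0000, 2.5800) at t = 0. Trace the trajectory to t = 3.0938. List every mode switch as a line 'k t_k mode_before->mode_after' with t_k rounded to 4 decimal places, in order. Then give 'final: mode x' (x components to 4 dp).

1 0.7540 3->1
2 1.2639 1->2
3 2.7720 2->0
final: 0 -11.6271 -3.5143

Mode 3: guard c·x = -1.8836 hit at Δt = 0.7540 (t = 0.7540), x⁻ = (-0.8474, 2.0764) → reset → x⁺ = (-1.2959, 2.0972), jump to mode 1
Mode 1: guard c·x = 2.3406 hit at Δt = 0.5099 (t = 1.2639), x⁻ = (-1.9921, 2.2036) → reset → x⁺ = (-2.3127, 2.3173), jump to mode 2
Mode 2: guard c·x = 16.7598 hit at Δt = 1.5081 (t = 2.7720), x⁻ = (-16.2555, -5.5724) → reset → x⁺ = (-13.1195, -4.8894), jump to mode 0
Mode 0: flow for 0.3218 to horizon, guard not reached → x = (-11.6271, -3.5143)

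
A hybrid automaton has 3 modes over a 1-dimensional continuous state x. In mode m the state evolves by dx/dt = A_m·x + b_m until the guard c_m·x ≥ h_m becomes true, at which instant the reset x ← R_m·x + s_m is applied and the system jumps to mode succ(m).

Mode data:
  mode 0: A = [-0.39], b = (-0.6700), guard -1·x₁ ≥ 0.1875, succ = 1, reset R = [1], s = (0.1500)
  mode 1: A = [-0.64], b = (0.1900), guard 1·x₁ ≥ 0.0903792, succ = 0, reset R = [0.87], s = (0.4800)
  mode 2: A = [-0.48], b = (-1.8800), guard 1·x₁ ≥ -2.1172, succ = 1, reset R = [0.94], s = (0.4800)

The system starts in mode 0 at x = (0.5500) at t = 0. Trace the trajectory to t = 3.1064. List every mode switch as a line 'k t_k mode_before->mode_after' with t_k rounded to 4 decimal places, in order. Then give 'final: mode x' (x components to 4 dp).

Mode 0: guard c·x = 0.1875 hit at Δt = 1.0085 (t = 1.0085), x⁻ = (-0.1875) → reset → x⁺ = (-0.0375), jump to mode 1
Mode 1: guard c·x = 0.0904 hit at Δt = 0.7531 (t = 1.7616), x⁻ = (0.0904) → reset → x⁺ = (0.5586), jump to mode 0
Mode 0: guard c·x = 0.1875 hit at Δt = 1.0182 (t = 2.7798), x⁻ = (-0.1875) → reset → x⁺ = (-0.0375), jump to mode 1
Mode 1: flow for 0.3266 to horizon, guard not reached → x = (0.0256)

1 1.0085 0->1
2 1.7616 1->0
3 2.7798 0->1
final: 1 0.0256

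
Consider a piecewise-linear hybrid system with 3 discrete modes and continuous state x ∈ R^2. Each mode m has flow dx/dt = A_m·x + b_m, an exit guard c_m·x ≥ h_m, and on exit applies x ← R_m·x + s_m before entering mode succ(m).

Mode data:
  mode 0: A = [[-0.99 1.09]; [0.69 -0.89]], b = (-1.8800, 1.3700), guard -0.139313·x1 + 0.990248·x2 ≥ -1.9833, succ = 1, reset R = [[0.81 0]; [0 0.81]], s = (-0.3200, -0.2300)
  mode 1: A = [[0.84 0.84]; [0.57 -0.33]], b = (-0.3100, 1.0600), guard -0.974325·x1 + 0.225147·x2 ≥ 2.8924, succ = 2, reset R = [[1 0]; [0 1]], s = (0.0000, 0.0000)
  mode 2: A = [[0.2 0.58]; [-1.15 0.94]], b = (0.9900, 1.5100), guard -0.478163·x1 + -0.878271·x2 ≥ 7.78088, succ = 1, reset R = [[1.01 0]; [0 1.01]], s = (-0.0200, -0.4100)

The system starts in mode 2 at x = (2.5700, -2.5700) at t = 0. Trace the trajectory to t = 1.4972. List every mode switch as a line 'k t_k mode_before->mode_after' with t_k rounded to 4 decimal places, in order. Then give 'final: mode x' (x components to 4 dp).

Mode 2: guard c·x = 7.7809 hit at Δt = 1.1163 (t = 1.1163), x⁻ = (0.5533, -9.1606) → reset → x⁺ = (0.5389, -9.6622), jump to mode 1
Mode 1: flow for 0.3809 to horizon, guard not reached → x = (-2.7814, -8.3664)

1 1.1163 2->1
final: 1 -2.7814 -8.3664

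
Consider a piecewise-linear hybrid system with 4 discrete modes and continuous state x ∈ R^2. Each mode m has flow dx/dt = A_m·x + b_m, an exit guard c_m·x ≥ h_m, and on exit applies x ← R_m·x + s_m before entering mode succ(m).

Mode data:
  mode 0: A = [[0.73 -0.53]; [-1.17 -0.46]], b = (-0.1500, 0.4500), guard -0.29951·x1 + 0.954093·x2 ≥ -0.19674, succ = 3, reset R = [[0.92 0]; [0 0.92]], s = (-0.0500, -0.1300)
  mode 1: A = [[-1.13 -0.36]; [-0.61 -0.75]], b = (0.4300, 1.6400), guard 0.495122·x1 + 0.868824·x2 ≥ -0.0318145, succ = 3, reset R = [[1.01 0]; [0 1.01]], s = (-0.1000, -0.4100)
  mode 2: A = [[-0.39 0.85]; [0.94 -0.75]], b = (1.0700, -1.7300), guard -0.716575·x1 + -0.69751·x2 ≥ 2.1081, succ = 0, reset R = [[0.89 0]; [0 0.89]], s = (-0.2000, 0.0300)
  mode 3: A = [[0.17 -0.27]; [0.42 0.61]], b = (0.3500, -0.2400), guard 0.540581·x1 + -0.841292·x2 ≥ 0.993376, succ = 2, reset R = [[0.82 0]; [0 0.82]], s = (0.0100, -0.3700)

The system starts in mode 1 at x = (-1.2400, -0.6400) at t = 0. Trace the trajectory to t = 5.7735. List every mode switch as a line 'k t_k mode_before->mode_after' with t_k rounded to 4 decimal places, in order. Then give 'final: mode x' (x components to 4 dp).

Mode 1: guard c·x = -0.0318 hit at Δt = 0.4195 (t = 0.4195), x⁻ = (-0.6178, 0.3154) → reset → x⁺ = (-0.7240, -0.0914), jump to mode 3
Mode 3: guard c·x = 0.9934 hit at Δt = 1.4254 (t = 1.8449), x⁻ = (-0.0999, -1.2450) → reset → x⁺ = (-0.0719, -1.3909), jump to mode 2
Mode 2: guard c·x = 2.1081 hit at Δt = 1.5161 (t = 3.3610), x⁻ = (-0.6788, -2.3249) → reset → x⁺ = (-0.8042, -2.0392), jump to mode 0
Mode 0: guard c·x = -0.1967 hit at Δt = 0.8155 (t = 4.1765), x⁻ = (-0.8631, -0.4772) → reset → x⁺ = (-0.8441, -0.5690), jump to mode 3
Mode 3: guard c·x = 0.9934 hit at Δt = 0.7970 (t = 4.9736), x⁻ = (-0.4416, -1.4645) → reset → x⁺ = (-0.3521, -1.5709), jump to mode 2
Mode 2: flow for 0.7999 to horizon, guard not reached → x = (-0.6324, -2.1743)

1 0.4195 1->3
2 1.8449 3->2
3 3.3610 2->0
4 4.1765 0->3
5 4.9736 3->2
final: 2 -0.6324 -2.1743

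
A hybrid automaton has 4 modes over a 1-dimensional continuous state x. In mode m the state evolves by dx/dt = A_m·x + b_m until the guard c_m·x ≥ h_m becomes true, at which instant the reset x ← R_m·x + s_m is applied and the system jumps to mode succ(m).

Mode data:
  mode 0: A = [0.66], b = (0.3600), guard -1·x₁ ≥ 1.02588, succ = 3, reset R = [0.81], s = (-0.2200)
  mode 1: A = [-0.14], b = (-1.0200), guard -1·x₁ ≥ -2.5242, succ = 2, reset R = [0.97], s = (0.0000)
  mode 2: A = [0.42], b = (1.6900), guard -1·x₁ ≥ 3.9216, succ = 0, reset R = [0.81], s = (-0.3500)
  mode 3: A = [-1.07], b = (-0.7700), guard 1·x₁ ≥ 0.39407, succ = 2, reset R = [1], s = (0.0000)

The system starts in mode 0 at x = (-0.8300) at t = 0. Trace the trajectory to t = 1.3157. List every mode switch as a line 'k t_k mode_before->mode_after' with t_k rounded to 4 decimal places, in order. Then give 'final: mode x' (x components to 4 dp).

Mode 0: guard c·x = 1.0259 hit at Δt = 0.7936 (t = 0.7936), x⁻ = (-1.0259) → reset → x⁺ = (-1.0510), jump to mode 3
Mode 3: flow for 0.5221 to horizon, guard not reached → x = (-0.9091)

1 0.7936 0->3
final: 3 -0.9091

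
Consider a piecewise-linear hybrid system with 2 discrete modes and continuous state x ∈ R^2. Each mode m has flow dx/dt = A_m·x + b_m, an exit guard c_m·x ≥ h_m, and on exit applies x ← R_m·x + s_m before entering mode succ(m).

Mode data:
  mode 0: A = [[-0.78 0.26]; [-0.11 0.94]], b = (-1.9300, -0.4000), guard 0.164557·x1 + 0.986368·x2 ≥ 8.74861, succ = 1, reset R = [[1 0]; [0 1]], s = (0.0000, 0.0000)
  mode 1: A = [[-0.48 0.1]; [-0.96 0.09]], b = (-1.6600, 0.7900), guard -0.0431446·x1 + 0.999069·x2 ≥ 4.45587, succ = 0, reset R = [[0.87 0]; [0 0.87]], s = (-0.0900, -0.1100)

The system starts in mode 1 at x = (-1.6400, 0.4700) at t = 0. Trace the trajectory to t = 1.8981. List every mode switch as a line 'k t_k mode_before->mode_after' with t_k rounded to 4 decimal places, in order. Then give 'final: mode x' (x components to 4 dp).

Mode 1: guard c·x = 4.4559 hit at Δt = 1.3255 (t = 1.3255), x⁻ = (-2.2488, 4.3629) → reset → x⁺ = (-2.0464, 3.6857), jump to mode 0
Mode 0: flow for 0.5726 to horizon, guard not reached → x = (-1.6111, 6.1657)

1 1.3255 1->0
final: 0 -1.6111 6.1657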